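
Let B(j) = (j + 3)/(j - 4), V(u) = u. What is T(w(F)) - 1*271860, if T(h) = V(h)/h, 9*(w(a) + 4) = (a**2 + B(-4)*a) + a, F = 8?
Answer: -271859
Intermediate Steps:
B(j) = (3 + j)/(-4 + j)
w(a) = -4 + a/8 + a**2/9 (w(a) = -4 + ((a**2 + ((3 - 4)/(-4 - 4))*a) + a)/9 = -4 + ((a**2 + (-1/(-8))*a) + a)/9 = -4 + ((a**2 + (-1/8*(-1))*a) + a)/9 = -4 + ((a**2 + a/8) + a)/9 = -4 + (a**2 + 9*a/8)/9 = -4 + (a/8 + a**2/9) = -4 + a/8 + a**2/9)
T(h) = 1 (T(h) = h/h = 1)
T(w(F)) - 1*271860 = 1 - 1*271860 = 1 - 271860 = -271859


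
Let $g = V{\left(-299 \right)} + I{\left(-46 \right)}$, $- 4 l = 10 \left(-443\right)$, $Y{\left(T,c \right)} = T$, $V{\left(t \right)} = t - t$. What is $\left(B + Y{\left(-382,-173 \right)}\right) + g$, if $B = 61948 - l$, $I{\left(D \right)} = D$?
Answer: $\frac{120825}{2} \approx 60413.0$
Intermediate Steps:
$V{\left(t \right)} = 0$
$l = \frac{2215}{2}$ ($l = - \frac{10 \left(-443\right)}{4} = \left(- \frac{1}{4}\right) \left(-4430\right) = \frac{2215}{2} \approx 1107.5$)
$g = -46$ ($g = 0 - 46 = -46$)
$B = \frac{121681}{2}$ ($B = 61948 - \frac{2215}{2} = \frac{121681}{2} \approx 60841.0$)
$\left(B + Y{\left(-382,-173 \right)}\right) + g = \left(\frac{121681}{2} - 382\right) - 46 = \frac{120917}{2} - 46 = \frac{120825}{2}$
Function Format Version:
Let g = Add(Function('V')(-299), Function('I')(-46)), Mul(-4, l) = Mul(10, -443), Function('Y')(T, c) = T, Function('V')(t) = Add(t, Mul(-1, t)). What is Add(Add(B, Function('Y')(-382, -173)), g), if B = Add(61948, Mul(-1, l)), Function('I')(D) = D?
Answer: Rational(120825, 2) ≈ 60413.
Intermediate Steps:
Function('V')(t) = 0
l = Rational(2215, 2) (l = Mul(Rational(-1, 4), Mul(10, -443)) = Mul(Rational(-1, 4), -4430) = Rational(2215, 2) ≈ 1107.5)
g = -46 (g = Add(0, -46) = -46)
B = Rational(121681, 2) (B = Add(61948, Mul(-1, Rational(2215, 2))) = Add(61948, Rational(-2215, 2)) = Rational(121681, 2) ≈ 60841.)
Add(Add(B, Function('Y')(-382, -173)), g) = Add(Add(Rational(121681, 2), -382), -46) = Add(Rational(120917, 2), -46) = Rational(120825, 2)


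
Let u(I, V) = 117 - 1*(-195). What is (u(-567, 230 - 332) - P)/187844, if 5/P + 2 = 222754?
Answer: 69498619/41842626688 ≈ 0.0016610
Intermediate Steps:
P = 5/222752 (P = 5/(-2 + 222754) = 5/222752 ≈ 2.2446e-5)
u(I, V) = 312 (u(I, V) = 117 + 195 = 312)
(u(-567, 230 - 332) - P)/187844 = (312 - 1*5/222752)/187844 = (312 - 5/222752)*(1/187844) = (69498619/222752)*(1/187844) = 69498619/41842626688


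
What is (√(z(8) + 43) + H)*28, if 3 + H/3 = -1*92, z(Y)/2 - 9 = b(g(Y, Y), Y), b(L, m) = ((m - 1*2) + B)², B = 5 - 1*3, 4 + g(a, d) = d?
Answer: -7980 + 84*√21 ≈ -7595.1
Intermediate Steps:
g(a, d) = -4 + d
B = 2 (B = 5 - 3 = 2)
b(L, m) = m² (b(L, m) = ((m - 1*2) + 2)² = ((m - 2) + 2)² = ((-2 + m) + 2)² = m²)
z(Y) = 18 + 2*Y²
H = -285 (H = -9 + 3*(-1*92) = -9 + 3*(-92) = -9 - 276 = -285)
(√(z(8) + 43) + H)*28 = (√((18 + 2*8²) + 43) - 285)*28 = (√((18 + 2*64) + 43) - 285)*28 = (√((18 + 128) + 43) - 285)*28 = (√(146 + 43) - 285)*28 = (√189 - 285)*28 = (3*√21 - 285)*28 = (-285 + 3*√21)*28 = -7980 + 84*√21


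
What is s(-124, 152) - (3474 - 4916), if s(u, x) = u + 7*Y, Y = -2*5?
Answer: 1248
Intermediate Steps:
Y = -10 (Y = -1*10 = -10)
s(u, x) = -70 + u (s(u, x) = u + 7*(-10) = u - 70 = -70 + u)
s(-124, 152) - (3474 - 4916) = (-70 - 124) - (3474 - 4916) = -194 - 1*(-1442) = -194 + 1442 = 1248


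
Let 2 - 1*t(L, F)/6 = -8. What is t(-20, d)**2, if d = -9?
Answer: 3600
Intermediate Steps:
t(L, F) = 60 (t(L, F) = 12 - 6*(-8) = 12 + 48 = 60)
t(-20, d)**2 = 60**2 = 3600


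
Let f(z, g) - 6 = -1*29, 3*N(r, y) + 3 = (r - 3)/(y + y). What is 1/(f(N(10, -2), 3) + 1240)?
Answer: 1/1217 ≈ 0.00082169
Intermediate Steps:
N(r, y) = -1 + (-3 + r)/(6*y) (N(r, y) = -1 + ((r - 3)/(y + y))/3 = -1 + ((-3 + r)/((2*y)))/3 = -1 + ((-3 + r)*(1/(2*y)))/3 = -1 + ((-3 + r)/(2*y))/3 = -1 + (-3 + r)/(6*y))
f(z, g) = -23 (f(z, g) = 6 - 1*29 = 6 - 29 = -23)
1/(f(N(10, -2), 3) + 1240) = 1/(-23 + 1240) = 1/1217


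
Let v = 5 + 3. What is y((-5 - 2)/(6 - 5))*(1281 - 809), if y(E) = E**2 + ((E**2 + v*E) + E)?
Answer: 16520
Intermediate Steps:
v = 8
y(E) = 2*E**2 + 9*E (y(E) = E**2 + ((E**2 + 8*E) + E) = E**2 + (E**2 + 9*E) = 2*E**2 + 9*E)
y((-5 - 2)/(6 - 5))*(1281 - 809) = (((-5 - 2)/(6 - 5))*(9 + 2*((-5 - 2)/(6 - 5))))*(1281 - 809) = ((-7/1)*(9 + 2*(-7/1)))*472 = ((-7*1)*(9 + 2*(-7*1)))*472 = -7*(9 + 2*(-7))*472 = -7*(9 - 14)*472 = -7*(-5)*472 = 35*472 = 16520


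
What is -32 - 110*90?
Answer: -9932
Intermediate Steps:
-32 - 110*90 = -32 - 9900 = -9932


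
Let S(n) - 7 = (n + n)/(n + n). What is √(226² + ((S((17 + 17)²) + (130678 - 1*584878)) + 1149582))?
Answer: 7*√15234 ≈ 863.98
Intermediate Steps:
S(n) = 8 (S(n) = 7 + (n + n)/(n + n) = 7 + (2*n)/((2*n)) = 7 + (2*n)*(1/(2*n)) = 7 + 1 = 8)
√(226² + ((S((17 + 17)²) + (130678 - 1*584878)) + 1149582)) = √(226² + ((8 + (130678 - 1*584878)) + 1149582)) = √(51076 + ((8 + (130678 - 584878)) + 1149582)) = √(51076 + ((8 - 454200) + 1149582)) = √(51076 + (-454192 + 1149582)) = √(51076 + 695390) = √746466 = 7*√15234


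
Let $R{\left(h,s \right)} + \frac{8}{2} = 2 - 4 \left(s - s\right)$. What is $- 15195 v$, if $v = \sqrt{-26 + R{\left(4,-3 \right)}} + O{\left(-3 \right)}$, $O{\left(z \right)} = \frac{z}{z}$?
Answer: $-15195 - 30390 i \sqrt{7} \approx -15195.0 - 80404.0 i$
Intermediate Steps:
$O{\left(z \right)} = 1$
$R{\left(h,s \right)} = -2$ ($R{\left(h,s \right)} = -4 - \left(-2 + 4 \left(s - s\right)\right) = -4 + \left(2 - 0\right) = -4 + \left(2 + 0\right) = -4 + 2 = -2$)
$v = 1 + 2 i \sqrt{7}$ ($v = \sqrt{-26 - 2} + 1 = \sqrt{-28} + 1 = 2 i \sqrt{7} + 1 = 1 + 2 i \sqrt{7} \approx 1.0 + 5.2915 i$)
$- 15195 v = - 15195 \left(1 + 2 i \sqrt{7}\right) = -15195 - 30390 i \sqrt{7}$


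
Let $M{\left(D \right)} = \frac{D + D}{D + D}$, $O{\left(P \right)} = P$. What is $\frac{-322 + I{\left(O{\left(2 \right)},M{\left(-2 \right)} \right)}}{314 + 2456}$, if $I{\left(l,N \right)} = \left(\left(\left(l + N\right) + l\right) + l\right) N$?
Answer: $- \frac{63}{554} \approx -0.11372$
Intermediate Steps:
$M{\left(D \right)} = 1$ ($M{\left(D \right)} = \frac{2 D}{2 D} = 2 D \frac{1}{2 D} = 1$)
$I{\left(l,N \right)} = N \left(N + 3 l\right)$ ($I{\left(l,N \right)} = \left(\left(\left(N + l\right) + l\right) + l\right) N = \left(\left(N + 2 l\right) + l\right) N = \left(N + 3 l\right) N = N \left(N + 3 l\right)$)
$\frac{-322 + I{\left(O{\left(2 \right)},M{\left(-2 \right)} \right)}}{314 + 2456} = \frac{-322 + 1 \left(1 + 3 \cdot 2\right)}{314 + 2456} = \frac{-322 + 1 \left(1 + 6\right)}{2770} = \left(-322 + 1 \cdot 7\right) \frac{1}{2770} = \left(-322 + 7\right) \frac{1}{2770} = \left(-315\right) \frac{1}{2770} = - \frac{63}{554}$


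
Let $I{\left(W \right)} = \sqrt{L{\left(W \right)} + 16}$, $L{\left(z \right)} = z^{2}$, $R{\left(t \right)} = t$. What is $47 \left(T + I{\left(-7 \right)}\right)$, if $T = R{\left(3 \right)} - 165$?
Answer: $-7614 + 47 \sqrt{65} \approx -7235.1$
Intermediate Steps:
$T = -162$ ($T = 3 - 165 = -162$)
$I{\left(W \right)} = \sqrt{16 + W^{2}}$ ($I{\left(W \right)} = \sqrt{W^{2} + 16} = \sqrt{16 + W^{2}}$)
$47 \left(T + I{\left(-7 \right)}\right) = 47 \left(-162 + \sqrt{16 + \left(-7\right)^{2}}\right) = 47 \left(-162 + \sqrt{16 + 49}\right) = 47 \left(-162 + \sqrt{65}\right) = -7614 + 47 \sqrt{65}$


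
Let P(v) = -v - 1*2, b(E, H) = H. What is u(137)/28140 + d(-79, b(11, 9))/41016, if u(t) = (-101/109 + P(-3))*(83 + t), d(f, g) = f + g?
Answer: -395889/349463156 ≈ -0.0011328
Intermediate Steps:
P(v) = -2 - v (P(v) = -v - 2 = -2 - v)
u(t) = 664/109 + 8*t/109 (u(t) = (-101/109 + (-2 - 1*(-3)))*(83 + t) = (-101*1/109 + (-2 + 3))*(83 + t) = (-101/109 + 1)*(83 + t) = 8*(83 + t)/109 = 664/109 + 8*t/109)
u(137)/28140 + d(-79, b(11, 9))/41016 = (664/109 + (8/109)*137)/28140 + (-79 + 9)/41016 = (664/109 + 1096/109)*(1/28140) - 70*1/41016 = (1760/109)*(1/28140) - 35/20508 = 88/153363 - 35/20508 = -395889/349463156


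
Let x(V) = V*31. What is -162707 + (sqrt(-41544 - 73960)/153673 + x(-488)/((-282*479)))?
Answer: -10989060509/67539 + 4*I*sqrt(7219)/153673 ≈ -1.6271e+5 + 0.0022116*I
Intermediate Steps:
x(V) = 31*V
-162707 + (sqrt(-41544 - 73960)/153673 + x(-488)/((-282*479))) = -162707 + (sqrt(-41544 - 73960)/153673 + (31*(-488))/((-282*479))) = -162707 + (sqrt(-115504)*(1/153673) - 15128/(-135078)) = -162707 + ((4*I*sqrt(7219))*(1/153673) - 15128*(-1/135078)) = -162707 + (4*I*sqrt(7219)/153673 + 7564/67539) = -162707 + (7564/67539 + 4*I*sqrt(7219)/153673) = -10989060509/67539 + 4*I*sqrt(7219)/153673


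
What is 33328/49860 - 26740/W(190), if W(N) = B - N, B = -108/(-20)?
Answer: 1674260936/11505195 ≈ 145.52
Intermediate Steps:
B = 27/5 (B = -108*(-1/20) = 27/5 ≈ 5.4000)
W(N) = 27/5 - N
33328/49860 - 26740/W(190) = 33328/49860 - 26740/(27/5 - 1*190) = 33328*(1/49860) - 26740/(27/5 - 190) = 8332/12465 - 26740/(-923/5) = 8332/12465 - 26740*(-5/923) = 8332/12465 + 133700/923 = 1674260936/11505195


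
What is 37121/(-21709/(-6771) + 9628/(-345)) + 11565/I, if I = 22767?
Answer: -73094852913910/48655257043 ≈ -1502.3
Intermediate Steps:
37121/(-21709/(-6771) + 9628/(-345)) + 11565/I = 37121/(-21709/(-6771) + 9628/(-345)) + 11565/22767 = 37121/(-21709*(-1/6771) + 9628*(-1/345)) + 11565*(1/22767) = 37121/(21709/6771 - 9628/345) + 3855/7589 = 37121/(-6411287/259555) + 3855/7589 = 37121*(-259555/6411287) + 3855/7589 = -9634941155/6411287 + 3855/7589 = -73094852913910/48655257043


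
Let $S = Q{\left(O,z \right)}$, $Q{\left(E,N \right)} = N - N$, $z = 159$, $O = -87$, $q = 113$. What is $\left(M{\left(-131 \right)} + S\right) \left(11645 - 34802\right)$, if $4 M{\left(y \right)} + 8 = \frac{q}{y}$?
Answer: $\frac{26885277}{524} \approx 51308.0$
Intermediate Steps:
$Q{\left(E,N \right)} = 0$
$S = 0$
$M{\left(y \right)} = -2 + \frac{113}{4 y}$ ($M{\left(y \right)} = -2 + \frac{113 \frac{1}{y}}{4} = -2 + \frac{113}{4 y}$)
$\left(M{\left(-131 \right)} + S\right) \left(11645 - 34802\right) = \left(\left(-2 + \frac{113}{4 \left(-131\right)}\right) + 0\right) \left(11645 - 34802\right) = \left(\left(-2 + \frac{113}{4} \left(- \frac{1}{131}\right)\right) + 0\right) \left(-23157\right) = \left(\left(-2 - \frac{113}{524}\right) + 0\right) \left(-23157\right) = \left(- \frac{1161}{524} + 0\right) \left(-23157\right) = \left(- \frac{1161}{524}\right) \left(-23157\right) = \frac{26885277}{524}$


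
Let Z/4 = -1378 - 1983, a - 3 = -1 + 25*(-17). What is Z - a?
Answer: -13021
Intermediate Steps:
a = -423 (a = 3 + (-1 + 25*(-17)) = 3 + (-1 - 425) = 3 - 426 = -423)
Z = -13444 (Z = 4*(-1378 - 1983) = 4*(-3361) = -13444)
Z - a = -13444 - 1*(-423) = -13444 + 423 = -13021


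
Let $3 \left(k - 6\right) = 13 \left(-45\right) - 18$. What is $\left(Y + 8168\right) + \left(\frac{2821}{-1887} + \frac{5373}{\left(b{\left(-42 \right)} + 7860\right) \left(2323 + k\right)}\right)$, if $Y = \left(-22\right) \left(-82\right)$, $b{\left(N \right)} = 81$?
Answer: $\frac{105977735659505}{10629123792} \approx 9970.5$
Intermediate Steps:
$Y = 1804$
$k = -195$ ($k = 6 + \frac{13 \left(-45\right) - 18}{3} = 6 + \frac{-585 - 18}{3} = 6 + \frac{1}{3} \left(-603\right) = 6 - 201 = -195$)
$\left(Y + 8168\right) + \left(\frac{2821}{-1887} + \frac{5373}{\left(b{\left(-42 \right)} + 7860\right) \left(2323 + k\right)}\right) = \left(1804 + 8168\right) + \left(\frac{2821}{-1887} + \frac{5373}{\left(81 + 7860\right) \left(2323 - 195\right)}\right) = 9972 + \left(2821 \left(- \frac{1}{1887}\right) + \frac{5373}{7941 \cdot 2128}\right) = 9972 - \left(\frac{2821}{1887} - \frac{5373}{16898448}\right) = 9972 + \left(- \frac{2821}{1887} + 5373 \cdot \frac{1}{16898448}\right) = 9972 + \left(- \frac{2821}{1887} + \frac{1791}{5632816}\right) = 9972 - \frac{15886794319}{10629123792} = \frac{105977735659505}{10629123792}$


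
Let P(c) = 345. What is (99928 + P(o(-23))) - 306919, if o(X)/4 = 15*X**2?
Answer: -206646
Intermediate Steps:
o(X) = 60*X**2 (o(X) = 4*(15*X**2) = 60*X**2)
(99928 + P(o(-23))) - 306919 = (99928 + 345) - 306919 = 100273 - 306919 = -206646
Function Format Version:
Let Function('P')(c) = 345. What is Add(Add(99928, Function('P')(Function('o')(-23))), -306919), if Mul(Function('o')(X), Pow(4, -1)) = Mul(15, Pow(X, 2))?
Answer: -206646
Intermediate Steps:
Function('o')(X) = Mul(60, Pow(X, 2)) (Function('o')(X) = Mul(4, Mul(15, Pow(X, 2))) = Mul(60, Pow(X, 2)))
Add(Add(99928, Function('P')(Function('o')(-23))), -306919) = Add(Add(99928, 345), -306919) = Add(100273, -306919) = -206646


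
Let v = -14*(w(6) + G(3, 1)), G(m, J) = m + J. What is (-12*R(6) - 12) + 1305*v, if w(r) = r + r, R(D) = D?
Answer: -292404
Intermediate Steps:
G(m, J) = J + m
w(r) = 2*r
v = -224 (v = -14*(2*6 + (1 + 3)) = -14*(12 + 4) = -14*16 = -224)
(-12*R(6) - 12) + 1305*v = (-12*6 - 12) + 1305*(-224) = (-72 - 12) - 292320 = -84 - 292320 = -292404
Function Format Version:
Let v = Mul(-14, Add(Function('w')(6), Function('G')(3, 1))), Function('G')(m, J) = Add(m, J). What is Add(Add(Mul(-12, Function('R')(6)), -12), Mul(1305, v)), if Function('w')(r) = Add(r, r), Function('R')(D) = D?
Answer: -292404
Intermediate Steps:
Function('G')(m, J) = Add(J, m)
Function('w')(r) = Mul(2, r)
v = -224 (v = Mul(-14, Add(Mul(2, 6), Add(1, 3))) = Mul(-14, Add(12, 4)) = Mul(-14, 16) = -224)
Add(Add(Mul(-12, Function('R')(6)), -12), Mul(1305, v)) = Add(Add(Mul(-12, 6), -12), Mul(1305, -224)) = Add(Add(-72, -12), -292320) = Add(-84, -292320) = -292404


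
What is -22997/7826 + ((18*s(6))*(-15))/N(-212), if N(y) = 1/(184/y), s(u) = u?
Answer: 44767283/31906 ≈ 1403.1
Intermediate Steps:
N(y) = y/184
-22997/7826 + ((18*s(6))*(-15))/N(-212) = -22997/7826 + ((18*6)*(-15))/(((1/184)*(-212))) = -22997*1/7826 + (108*(-15))/(-53/46) = -1769/602 - 1620*(-46/53) = -1769/602 + 74520/53 = 44767283/31906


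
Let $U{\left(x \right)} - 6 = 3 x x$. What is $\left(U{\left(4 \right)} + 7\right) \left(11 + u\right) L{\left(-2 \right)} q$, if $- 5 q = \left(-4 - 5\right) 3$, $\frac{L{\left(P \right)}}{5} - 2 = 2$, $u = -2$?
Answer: $59292$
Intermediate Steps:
$L{\left(P \right)} = 20$ ($L{\left(P \right)} = 10 + 5 \cdot 2 = 10 + 10 = 20$)
$U{\left(x \right)} = 6 + 3 x^{2}$ ($U{\left(x \right)} = 6 + 3 x x = 6 + 3 x^{2}$)
$q = \frac{27}{5}$ ($q = - \frac{\left(-4 - 5\right) 3}{5} = - \frac{\left(-9\right) 3}{5} = \left(- \frac{1}{5}\right) \left(-27\right) = \frac{27}{5} \approx 5.4$)
$\left(U{\left(4 \right)} + 7\right) \left(11 + u\right) L{\left(-2 \right)} q = \left(\left(6 + 3 \cdot 4^{2}\right) + 7\right) \left(11 - 2\right) 20 \cdot \frac{27}{5} = \left(\left(6 + 3 \cdot 16\right) + 7\right) 9 \cdot 20 \cdot \frac{27}{5} = \left(\left(6 + 48\right) + 7\right) 9 \cdot 20 \cdot \frac{27}{5} = \left(54 + 7\right) 9 \cdot 20 \cdot \frac{27}{5} = 61 \cdot 9 \cdot 20 \cdot \frac{27}{5} = 549 \cdot 20 \cdot \frac{27}{5} = 10980 \cdot \frac{27}{5} = 59292$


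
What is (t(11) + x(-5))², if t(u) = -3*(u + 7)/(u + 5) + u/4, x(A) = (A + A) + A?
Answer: 15625/64 ≈ 244.14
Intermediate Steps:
x(A) = 3*A (x(A) = 2*A + A = 3*A)
t(u) = u/4 - 3*(7 + u)/(5 + u) (t(u) = -3*(7 + u)/(5 + u) + u*(¼) = -3*(7 + u)/(5 + u) + u/4 = u/4 - 3*(7 + u)/(5 + u))
(t(11) + x(-5))² = ((-84 + 11² - 7*11)/(4*(5 + 11)) + 3*(-5))² = ((¼)*(-84 + 121 - 77)/16 - 15)² = ((¼)*(1/16)*(-40) - 15)² = (-5/8 - 15)² = (-125/8)² = 15625/64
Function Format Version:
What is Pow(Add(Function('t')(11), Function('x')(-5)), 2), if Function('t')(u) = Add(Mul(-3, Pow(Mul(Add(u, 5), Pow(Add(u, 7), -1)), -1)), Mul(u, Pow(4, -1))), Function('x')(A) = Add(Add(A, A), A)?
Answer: Rational(15625, 64) ≈ 244.14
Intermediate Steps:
Function('x')(A) = Mul(3, A) (Function('x')(A) = Add(Mul(2, A), A) = Mul(3, A))
Function('t')(u) = Add(Mul(Rational(1, 4), u), Mul(-3, Pow(Add(5, u), -1), Add(7, u))) (Function('t')(u) = Add(Mul(-3, Pow(Mul(Add(5, u), Pow(Add(7, u), -1)), -1)), Mul(u, Rational(1, 4))) = Add(Mul(-3, Pow(Mul(Pow(Add(7, u), -1), Add(5, u)), -1)), Mul(Rational(1, 4), u)) = Add(Mul(-3, Mul(Pow(Add(5, u), -1), Add(7, u))), Mul(Rational(1, 4), u)) = Add(Mul(-3, Pow(Add(5, u), -1), Add(7, u)), Mul(Rational(1, 4), u)) = Add(Mul(Rational(1, 4), u), Mul(-3, Pow(Add(5, u), -1), Add(7, u))))
Pow(Add(Function('t')(11), Function('x')(-5)), 2) = Pow(Add(Mul(Rational(1, 4), Pow(Add(5, 11), -1), Add(-84, Pow(11, 2), Mul(-7, 11))), Mul(3, -5)), 2) = Pow(Add(Mul(Rational(1, 4), Pow(16, -1), Add(-84, 121, -77)), -15), 2) = Pow(Add(Mul(Rational(1, 4), Rational(1, 16), -40), -15), 2) = Pow(Add(Rational(-5, 8), -15), 2) = Pow(Rational(-125, 8), 2) = Rational(15625, 64)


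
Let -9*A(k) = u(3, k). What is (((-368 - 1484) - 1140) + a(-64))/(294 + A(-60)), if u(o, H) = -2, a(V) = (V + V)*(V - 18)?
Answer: 8442/331 ≈ 25.505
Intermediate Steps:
a(V) = 2*V*(-18 + V) (a(V) = (2*V)*(-18 + V) = 2*V*(-18 + V))
A(k) = 2/9 (A(k) = -1/9*(-2) = 2/9)
(((-368 - 1484) - 1140) + a(-64))/(294 + A(-60)) = (((-368 - 1484) - 1140) + 2*(-64)*(-18 - 64))/(294 + 2/9) = ((-1852 - 1140) + 2*(-64)*(-82))/(2648/9) = (-2992 + 10496)*(9/2648) = 7504*(9/2648) = 8442/331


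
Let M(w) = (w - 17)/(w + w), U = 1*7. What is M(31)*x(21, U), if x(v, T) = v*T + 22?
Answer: 1183/31 ≈ 38.161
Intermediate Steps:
U = 7
M(w) = (-17 + w)/(2*w) (M(w) = (-17 + w)/((2*w)) = (-17 + w)*(1/(2*w)) = (-17 + w)/(2*w))
x(v, T) = 22 + T*v (x(v, T) = T*v + 22 = 22 + T*v)
M(31)*x(21, U) = ((½)*(-17 + 31)/31)*(22 + 7*21) = ((½)*(1/31)*14)*(22 + 147) = (7/31)*169 = 1183/31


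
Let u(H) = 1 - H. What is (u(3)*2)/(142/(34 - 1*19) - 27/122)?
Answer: -7320/16919 ≈ -0.43265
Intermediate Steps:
(u(3)*2)/(142/(34 - 1*19) - 27/122) = ((1 - 1*3)*2)/(142/(34 - 1*19) - 27/122) = ((1 - 3)*2)/(142/(34 - 19) - 27*1/122) = (-2*2)/(142/15 - 27/122) = -4/(142*(1/15) - 27/122) = -4/(142/15 - 27/122) = -4/16919/1830 = -4*1830/16919 = -7320/16919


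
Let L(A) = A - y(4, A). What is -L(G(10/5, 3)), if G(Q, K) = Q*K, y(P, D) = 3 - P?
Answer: -7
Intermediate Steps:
G(Q, K) = K*Q
L(A) = 1 + A (L(A) = A - (3 - 1*4) = A - (3 - 4) = A - 1*(-1) = A + 1 = 1 + A)
-L(G(10/5, 3)) = -(1 + 3*(10/5)) = -(1 + 3*(10*(⅕))) = -(1 + 3*2) = -(1 + 6) = -1*7 = -7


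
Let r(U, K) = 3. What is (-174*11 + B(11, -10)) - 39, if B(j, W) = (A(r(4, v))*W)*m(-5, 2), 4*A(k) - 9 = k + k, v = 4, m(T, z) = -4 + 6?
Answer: -2028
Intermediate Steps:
m(T, z) = 2
A(k) = 9/4 + k/2 (A(k) = 9/4 + (k + k)/4 = 9/4 + (2*k)/4 = 9/4 + k/2)
B(j, W) = 15*W/2 (B(j, W) = ((9/4 + (½)*3)*W)*2 = ((9/4 + 3/2)*W)*2 = (15*W/4)*2 = 15*W/2)
(-174*11 + B(11, -10)) - 39 = (-174*11 + (15/2)*(-10)) - 39 = (-1914 - 75) - 39 = -1989 - 39 = -2028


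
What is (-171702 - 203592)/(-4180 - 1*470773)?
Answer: 375294/474953 ≈ 0.79017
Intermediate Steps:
(-171702 - 203592)/(-4180 - 1*470773) = -375294/(-4180 - 470773) = -375294/(-474953) = -375294*(-1/474953) = 375294/474953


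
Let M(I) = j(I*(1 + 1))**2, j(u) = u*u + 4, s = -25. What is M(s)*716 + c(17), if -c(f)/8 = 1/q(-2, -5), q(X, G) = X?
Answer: 4489331460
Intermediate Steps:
j(u) = 4 + u**2 (j(u) = u**2 + 4 = 4 + u**2)
c(f) = 4 (c(f) = -8/(-2) = -8*(-1/2) = 4)
M(I) = (4 + 4*I**2)**2 (M(I) = (4 + (I*(1 + 1))**2)**2 = (4 + (I*2)**2)**2 = (4 + (2*I)**2)**2 = (4 + 4*I**2)**2)
M(s)*716 + c(17) = (16*(1 + (-25)**2)**2)*716 + 4 = (16*(1 + 625)**2)*716 + 4 = (16*626**2)*716 + 4 = (16*391876)*716 + 4 = 6270016*716 + 4 = 4489331456 + 4 = 4489331460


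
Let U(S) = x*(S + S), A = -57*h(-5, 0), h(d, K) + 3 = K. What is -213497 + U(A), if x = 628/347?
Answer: -73868683/347 ≈ -2.1288e+5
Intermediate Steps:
x = 628/347 (x = 628*(1/347) = 628/347 ≈ 1.8098)
h(d, K) = -3 + K
A = 171 (A = -57*(-3 + 0) = -57*(-3) = 171)
U(S) = 1256*S/347 (U(S) = 628*(S + S)/347 = 628*(2*S)/347 = 1256*S/347)
-213497 + U(A) = -213497 + (1256/347)*171 = -213497 + 214776/347 = -73868683/347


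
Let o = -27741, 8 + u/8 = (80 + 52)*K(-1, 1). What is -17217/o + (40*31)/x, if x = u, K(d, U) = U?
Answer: 69191/36988 ≈ 1.8706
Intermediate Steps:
u = 992 (u = -64 + 8*((80 + 52)*1) = -64 + 8*(132*1) = -64 + 8*132 = -64 + 1056 = 992)
x = 992
-17217/o + (40*31)/x = -17217/(-27741) + (40*31)/992 = -17217*(-1/27741) + 1240*(1/992) = 5739/9247 + 5/4 = 69191/36988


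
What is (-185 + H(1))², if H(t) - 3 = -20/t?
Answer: 40804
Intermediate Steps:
H(t) = 3 - 20/t
(-185 + H(1))² = (-185 + (3 - 20/1))² = (-185 + (3 - 20*1))² = (-185 + (3 - 20))² = (-185 - 17)² = (-202)² = 40804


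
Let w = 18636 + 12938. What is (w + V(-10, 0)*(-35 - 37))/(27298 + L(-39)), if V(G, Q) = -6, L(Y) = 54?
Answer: 1231/1052 ≈ 1.1702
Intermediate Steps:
w = 31574
(w + V(-10, 0)*(-35 - 37))/(27298 + L(-39)) = (31574 - 6*(-35 - 37))/(27298 + 54) = (31574 - 6*(-72))/27352 = (31574 + 432)*(1/27352) = 32006*(1/27352) = 1231/1052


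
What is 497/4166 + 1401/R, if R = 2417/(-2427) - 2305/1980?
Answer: -1869481709503/2882842838 ≈ -648.49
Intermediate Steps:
R = -691993/320364 (R = 2417*(-1/2427) - 2305*1/1980 = -2417/2427 - 461/396 = -691993/320364 ≈ -2.1600)
497/4166 + 1401/R = 497/4166 + 1401/(-691993/320364) = 497*(1/4166) + 1401*(-320364/691993) = 497/4166 - 448829964/691993 = -1869481709503/2882842838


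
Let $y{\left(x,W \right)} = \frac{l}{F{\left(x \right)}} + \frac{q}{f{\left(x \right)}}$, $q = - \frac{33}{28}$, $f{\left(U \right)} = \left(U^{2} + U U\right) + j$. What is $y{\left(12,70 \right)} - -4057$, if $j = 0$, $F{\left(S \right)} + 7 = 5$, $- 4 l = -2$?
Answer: $\frac{10904533}{2688} \approx 4056.7$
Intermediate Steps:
$l = \frac{1}{2}$ ($l = \left(- \frac{1}{4}\right) \left(-2\right) = \frac{1}{2} \approx 0.5$)
$F{\left(S \right)} = -2$ ($F{\left(S \right)} = -7 + 5 = -2$)
$f{\left(U \right)} = 2 U^{2}$ ($f{\left(U \right)} = \left(U^{2} + U U\right) + 0 = \left(U^{2} + U^{2}\right) + 0 = 2 U^{2} + 0 = 2 U^{2}$)
$q = - \frac{33}{28}$ ($q = \left(-33\right) \frac{1}{28} = - \frac{33}{28} \approx -1.1786$)
$y{\left(x,W \right)} = - \frac{1}{4} - \frac{33}{56 x^{2}}$ ($y{\left(x,W \right)} = \frac{1}{2 \left(-2\right)} - \frac{33}{28 \cdot 2 x^{2}} = \frac{1}{2} \left(- \frac{1}{2}\right) - \frac{33 \frac{1}{2 x^{2}}}{28} = - \frac{1}{4} - \frac{33}{56 x^{2}}$)
$y{\left(12,70 \right)} - -4057 = \left(- \frac{1}{4} - \frac{33}{56 \cdot 144}\right) - -4057 = \left(- \frac{1}{4} - \frac{11}{2688}\right) + 4057 = - \frac{683}{2688} + 4057 = \frac{10904533}{2688}$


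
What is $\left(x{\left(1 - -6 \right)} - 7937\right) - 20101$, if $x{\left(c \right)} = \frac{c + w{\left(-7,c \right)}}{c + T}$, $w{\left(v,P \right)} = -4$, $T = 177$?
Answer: $- \frac{5158989}{184} \approx -28038.0$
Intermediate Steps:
$x{\left(c \right)} = \frac{-4 + c}{177 + c}$ ($x{\left(c \right)} = \frac{c - 4}{c + 177} = \frac{-4 + c}{177 + c}$)
$\left(x{\left(1 - -6 \right)} - 7937\right) - 20101 = \left(\frac{-4 + \left(1 - -6\right)}{177 + \left(1 - -6\right)} - 7937\right) - 20101 = \left(\frac{-4 + \left(1 + 6\right)}{177 + \left(1 + 6\right)} - 7937\right) - 20101 = \left(\frac{-4 + 7}{177 + 7} - 7937\right) - 20101 = \left(\frac{1}{184} \cdot 3 - 7937\right) - 20101 = \left(\frac{3}{184} - 7937\right) - 20101 = - \frac{1460405}{184} - 20101 = - \frac{5158989}{184}$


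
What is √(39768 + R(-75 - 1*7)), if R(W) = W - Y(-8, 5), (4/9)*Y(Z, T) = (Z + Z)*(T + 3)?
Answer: √39974 ≈ 199.94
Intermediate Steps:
Y(Z, T) = 9*Z*(3 + T)/2 (Y(Z, T) = 9*((Z + Z)*(T + 3))/4 = 9*((2*Z)*(3 + T))/4 = 9*(2*Z*(3 + T))/4 = 9*Z*(3 + T)/2)
R(W) = 288 + W (R(W) = W - 9*(-8)*(3 + 5)/2 = W - 9*(-8)*8/2 = W - 1*(-288) = W + 288 = 288 + W)
√(39768 + R(-75 - 1*7)) = √(39768 + (288 + (-75 - 1*7))) = √(39768 + (288 + (-75 - 7))) = √(39768 + (288 - 82)) = √(39768 + 206) = √39974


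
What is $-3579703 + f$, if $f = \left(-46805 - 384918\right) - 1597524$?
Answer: $-5608950$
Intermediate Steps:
$f = -2029247$ ($f = -431723 - 1597524 = -2029247$)
$-3579703 + f = -3579703 - 2029247 = -5608950$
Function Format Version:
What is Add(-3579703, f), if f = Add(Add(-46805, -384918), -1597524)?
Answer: -5608950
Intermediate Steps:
f = -2029247 (f = Add(-431723, -1597524) = -2029247)
Add(-3579703, f) = Add(-3579703, -2029247) = -5608950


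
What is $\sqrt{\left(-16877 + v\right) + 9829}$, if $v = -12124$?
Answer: $2 i \sqrt{4793} \approx 138.46 i$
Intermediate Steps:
$\sqrt{\left(-16877 + v\right) + 9829} = \sqrt{\left(-16877 - 12124\right) + 9829} = \sqrt{-29001 + 9829} = \sqrt{-19172} = 2 i \sqrt{4793}$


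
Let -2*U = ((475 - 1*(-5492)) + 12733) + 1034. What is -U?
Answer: 9867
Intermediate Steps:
U = -9867 (U = -(((475 - 1*(-5492)) + 12733) + 1034)/2 = -(((475 + 5492) + 12733) + 1034)/2 = -((5967 + 12733) + 1034)/2 = -(18700 + 1034)/2 = -½*19734 = -9867)
-U = -1*(-9867) = 9867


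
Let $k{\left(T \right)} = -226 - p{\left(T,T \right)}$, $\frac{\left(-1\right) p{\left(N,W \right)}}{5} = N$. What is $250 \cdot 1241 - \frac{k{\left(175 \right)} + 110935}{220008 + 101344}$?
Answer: $\frac{12462418302}{40169} \approx 3.1025 \cdot 10^{5}$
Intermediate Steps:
$p{\left(N,W \right)} = - 5 N$
$k{\left(T \right)} = -226 + 5 T$ ($k{\left(T \right)} = -226 - - 5 T = -226 + 5 T$)
$250 \cdot 1241 - \frac{k{\left(175 \right)} + 110935}{220008 + 101344} = 250 \cdot 1241 - \frac{\left(-226 + 5 \cdot 175\right) + 110935}{220008 + 101344} = 310250 - \frac{\left(-226 + 875\right) + 110935}{321352} = 310250 - \left(649 + 110935\right) \frac{1}{321352} = 310250 - 111584 \cdot \frac{1}{321352} = 310250 - \frac{13948}{40169} = \frac{12462418302}{40169}$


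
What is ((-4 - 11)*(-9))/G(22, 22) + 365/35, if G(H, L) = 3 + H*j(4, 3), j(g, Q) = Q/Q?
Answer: 554/35 ≈ 15.829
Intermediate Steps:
j(g, Q) = 1
G(H, L) = 3 + H (G(H, L) = 3 + H*1 = 3 + H)
((-4 - 11)*(-9))/G(22, 22) + 365/35 = ((-4 - 11)*(-9))/(3 + 22) + 365/35 = -15*(-9)/25 + 365*(1/35) = 135*(1/25) + 73/7 = 27/5 + 73/7 = 554/35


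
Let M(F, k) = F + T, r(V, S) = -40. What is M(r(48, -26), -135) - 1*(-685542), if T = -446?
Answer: 685056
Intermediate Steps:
M(F, k) = -446 + F (M(F, k) = F - 446 = -446 + F)
M(r(48, -26), -135) - 1*(-685542) = (-446 - 40) - 1*(-685542) = -486 + 685542 = 685056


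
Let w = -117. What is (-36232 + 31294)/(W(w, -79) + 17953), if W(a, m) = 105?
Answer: -2469/9029 ≈ -0.27345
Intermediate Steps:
(-36232 + 31294)/(W(w, -79) + 17953) = (-36232 + 31294)/(105 + 17953) = -4938/18058 = -4938*1/18058 = -2469/9029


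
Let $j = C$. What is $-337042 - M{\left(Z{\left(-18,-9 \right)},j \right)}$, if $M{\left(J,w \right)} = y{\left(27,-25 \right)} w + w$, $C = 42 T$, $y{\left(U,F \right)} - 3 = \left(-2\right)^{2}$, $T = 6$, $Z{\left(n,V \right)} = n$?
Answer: $-339058$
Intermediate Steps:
$y{\left(U,F \right)} = 7$ ($y{\left(U,F \right)} = 3 + \left(-2\right)^{2} = 3 + 4 = 7$)
$C = 252$ ($C = 42 \cdot 6 = 252$)
$j = 252$
$M{\left(J,w \right)} = 8 w$ ($M{\left(J,w \right)} = 7 w + w = 8 w$)
$-337042 - M{\left(Z{\left(-18,-9 \right)},j \right)} = -337042 - 8 \cdot 252 = -337042 - 2016 = -339058$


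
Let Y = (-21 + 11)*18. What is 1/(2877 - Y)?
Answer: 1/3057 ≈ 0.00032712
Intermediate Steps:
Y = -180 (Y = -10*18 = -180)
1/(2877 - Y) = 1/(2877 - 1*(-180)) = 1/(2877 + 180) = 1/3057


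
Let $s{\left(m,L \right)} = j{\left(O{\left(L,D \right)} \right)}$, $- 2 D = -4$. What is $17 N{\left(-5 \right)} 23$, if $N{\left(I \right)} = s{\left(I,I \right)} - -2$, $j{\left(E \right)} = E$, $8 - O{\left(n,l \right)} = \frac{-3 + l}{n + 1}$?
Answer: $\frac{15249}{4} \approx 3812.3$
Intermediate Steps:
$D = 2$ ($D = \left(- \frac{1}{2}\right) \left(-4\right) = 2$)
$O{\left(n,l \right)} = 8 - \frac{-3 + l}{1 + n}$ ($O{\left(n,l \right)} = 8 - \frac{-3 + l}{n + 1} = 8 - \frac{-3 + l}{1 + n}$)
$s{\left(m,L \right)} = \frac{9 + 8 L}{1 + L}$ ($s{\left(m,L \right)} = \frac{11 - 2 + 8 L}{1 + L} = \frac{9 + 8 L}{1 + L}$)
$N{\left(I \right)} = 2 + \frac{9 + 8 I}{1 + I}$ ($N{\left(I \right)} = \frac{9 + 8 I}{1 + I} - -2 = \frac{9 + 8 I}{1 + I} + 2 = 2 + \frac{9 + 8 I}{1 + I}$)
$17 N{\left(-5 \right)} 23 = 17 \frac{11 + 10 \left(-5\right)}{1 - 5} \cdot 23 = 17 \frac{11 - 50}{-4} \cdot 23 = 17 \left(\left(- \frac{1}{4}\right) \left(-39\right)\right) 23 = 17 \cdot \frac{39}{4} \cdot 23 = \frac{663}{4} \cdot 23 = \frac{15249}{4}$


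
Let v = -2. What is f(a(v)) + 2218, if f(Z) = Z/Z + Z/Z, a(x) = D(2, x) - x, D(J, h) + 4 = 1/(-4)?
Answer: 2220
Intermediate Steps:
D(J, h) = -17/4 (D(J, h) = -4 + 1/(-4) = -4 - ¼ = -17/4)
a(x) = -17/4 - x
f(Z) = 2 (f(Z) = 1 + 1 = 2)
f(a(v)) + 2218 = 2 + 2218 = 2220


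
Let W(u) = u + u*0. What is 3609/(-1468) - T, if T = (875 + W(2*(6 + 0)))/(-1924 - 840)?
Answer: -1084145/507194 ≈ -2.1375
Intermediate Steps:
W(u) = u (W(u) = u + 0 = u)
T = -887/2764 (T = (875 + 2*(6 + 0))/(-1924 - 840) = (875 + 2*6)/(-2764) = (875 + 12)*(-1/2764) = 887*(-1/2764) = -887/2764 ≈ -0.32091)
3609/(-1468) - T = 3609/(-1468) - 1*(-887/2764) = 3609*(-1/1468) + 887/2764 = -3609/1468 + 887/2764 = -1084145/507194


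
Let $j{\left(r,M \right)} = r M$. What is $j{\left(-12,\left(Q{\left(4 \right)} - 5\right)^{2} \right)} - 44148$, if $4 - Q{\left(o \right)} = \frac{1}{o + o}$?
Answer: $- \frac{706611}{16} \approx -44163.0$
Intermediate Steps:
$Q{\left(o \right)} = 4 - \frac{1}{2 o}$ ($Q{\left(o \right)} = 4 - \frac{1}{o + o} = 4 - \frac{1}{2 o}$)
$j{\left(r,M \right)} = M r$
$j{\left(-12,\left(Q{\left(4 \right)} - 5\right)^{2} \right)} - 44148 = \left(\left(4 - \frac{1}{2 \cdot 4}\right) - 5\right)^{2} \left(-12\right) - 44148 = \left(\left(4 - \frac{1}{8}\right) - 5\right)^{2} \left(-12\right) - 44148 = \left(\frac{31}{8} - 5\right)^{2} \left(-12\right) - 44148 = \left(- \frac{9}{8}\right)^{2} \left(-12\right) - 44148 = \frac{81}{64} \left(-12\right) - 44148 = - \frac{243}{16} - 44148 = - \frac{706611}{16}$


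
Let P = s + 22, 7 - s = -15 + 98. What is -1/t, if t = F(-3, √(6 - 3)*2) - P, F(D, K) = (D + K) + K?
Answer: -17/851 + 4*√3/2553 ≈ -0.017263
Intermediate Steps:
s = -76 (s = 7 - (-15 + 98) = 7 - 1*83 = 7 - 83 = -76)
P = -54 (P = -76 + 22 = -54)
F(D, K) = D + 2*K
t = 51 + 4*√3 (t = (-3 + 2*(√(6 - 3)*2)) - 1*(-54) = (-3 + 2*(√3*2)) + 54 = (-3 + 2*(2*√3)) + 54 = (-3 + 4*√3) + 54 = 51 + 4*√3 ≈ 57.928)
-1/t = -1/(51 + 4*√3)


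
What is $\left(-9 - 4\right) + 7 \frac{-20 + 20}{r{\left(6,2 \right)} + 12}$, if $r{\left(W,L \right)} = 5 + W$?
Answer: $-13$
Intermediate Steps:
$\left(-9 - 4\right) + 7 \frac{-20 + 20}{r{\left(6,2 \right)} + 12} = \left(-9 - 4\right) + 7 \frac{-20 + 20}{\left(5 + 6\right) + 12} = \left(-9 - 4\right) + 7 \frac{0}{11 + 12} = -13 + 7 \cdot \frac{0}{23} = -13 + 7 \cdot 0 \cdot \frac{1}{23} = -13 + 7 \cdot 0 = -13 + 0 = -13$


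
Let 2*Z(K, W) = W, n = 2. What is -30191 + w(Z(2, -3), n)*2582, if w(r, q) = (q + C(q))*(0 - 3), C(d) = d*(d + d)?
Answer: -107651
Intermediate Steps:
C(d) = 2*d² (C(d) = d*(2*d) = 2*d²)
Z(K, W) = W/2
w(r, q) = -6*q² - 3*q (w(r, q) = (q + 2*q²)*(0 - 3) = (q + 2*q²)*(-3) = -6*q² - 3*q)
-30191 + w(Z(2, -3), n)*2582 = -30191 + (3*2*(-1 - 2*2))*2582 = -30191 + (3*2*(-1 - 4))*2582 = -30191 + (3*2*(-5))*2582 = -30191 - 30*2582 = -30191 - 77460 = -107651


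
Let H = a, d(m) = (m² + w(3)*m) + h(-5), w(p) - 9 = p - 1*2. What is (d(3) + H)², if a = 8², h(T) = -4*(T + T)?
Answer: 20449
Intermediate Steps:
w(p) = 7 + p (w(p) = 9 + (p - 1*2) = 9 + (p - 2) = 9 + (-2 + p) = 7 + p)
h(T) = -8*T
d(m) = 40 + m² + 10*m (d(m) = (m² + (7 + 3)*m) - 8*(-5) = (m² + 10*m) + 40 = 40 + m² + 10*m)
a = 64
H = 64
(d(3) + H)² = ((40 + 3² + 10*3) + 64)² = ((40 + 9 + 30) + 64)² = (79 + 64)² = 143² = 20449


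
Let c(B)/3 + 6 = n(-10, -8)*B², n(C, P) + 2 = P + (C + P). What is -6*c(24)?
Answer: 290412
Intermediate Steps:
n(C, P) = -2 + C + 2*P (n(C, P) = -2 + (P + (C + P)) = -2 + (C + 2*P) = -2 + C + 2*P)
c(B) = -18 - 84*B² (c(B) = -18 + 3*((-2 - 10 + 2*(-8))*B²) = -18 + 3*((-2 - 10 - 16)*B²) = -18 + 3*(-28*B²) = -18 - 84*B²)
-6*c(24) = -6*(-18 - 84*24²) = -6*(-18 - 84*576) = -6*(-18 - 48384) = -6*(-48402) = 290412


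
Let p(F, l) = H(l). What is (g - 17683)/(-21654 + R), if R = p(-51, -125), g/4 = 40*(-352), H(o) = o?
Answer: 74003/21779 ≈ 3.3979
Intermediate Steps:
p(F, l) = l
g = -56320 (g = 4*(40*(-352)) = 4*(-14080) = -56320)
R = -125
(g - 17683)/(-21654 + R) = (-56320 - 17683)/(-21654 - 125) = -74003/(-21779) = -74003*(-1/21779) = 74003/21779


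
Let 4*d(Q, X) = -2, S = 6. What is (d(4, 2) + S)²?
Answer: 121/4 ≈ 30.250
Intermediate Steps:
d(Q, X) = -½ (d(Q, X) = (¼)*(-2) = -½)
(d(4, 2) + S)² = (-½ + 6)² = (11/2)² = 121/4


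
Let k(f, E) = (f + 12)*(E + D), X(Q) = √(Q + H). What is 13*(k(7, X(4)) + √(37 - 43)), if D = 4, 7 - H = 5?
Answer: 988 + 13*√6*(19 + I) ≈ 1593.0 + 31.843*I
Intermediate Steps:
H = 2 (H = 7 - 1*5 = 7 - 5 = 2)
X(Q) = √(2 + Q) (X(Q) = √(Q + 2) = √(2 + Q))
k(f, E) = (4 + E)*(12 + f) (k(f, E) = (f + 12)*(E + 4) = (12 + f)*(4 + E) = (4 + E)*(12 + f))
13*(k(7, X(4)) + √(37 - 43)) = 13*((48 + 4*7 + 12*√(2 + 4) + √(2 + 4)*7) + √(37 - 43)) = 13*((48 + 28 + 12*√6 + √6*7) + √(-6)) = 13*((48 + 28 + 12*√6 + 7*√6) + I*√6) = 13*((76 + 19*√6) + I*√6) = 13*(76 + 19*√6 + I*√6) = 988 + 247*√6 + 13*I*√6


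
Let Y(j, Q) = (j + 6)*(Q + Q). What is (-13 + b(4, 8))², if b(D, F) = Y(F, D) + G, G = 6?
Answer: 11025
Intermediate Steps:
Y(j, Q) = 2*Q*(6 + j) (Y(j, Q) = (6 + j)*(2*Q) = 2*Q*(6 + j))
b(D, F) = 6 + 2*D*(6 + F) (b(D, F) = 2*D*(6 + F) + 6 = 6 + 2*D*(6 + F))
(-13 + b(4, 8))² = (-13 + (6 + 2*4*(6 + 8)))² = (-13 + (6 + 2*4*14))² = (-13 + (6 + 112))² = (-13 + 118)² = 105² = 11025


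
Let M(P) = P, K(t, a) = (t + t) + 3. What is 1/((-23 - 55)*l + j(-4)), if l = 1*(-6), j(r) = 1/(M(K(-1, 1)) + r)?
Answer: 3/1403 ≈ 0.0021383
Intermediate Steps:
K(t, a) = 3 + 2*t (K(t, a) = 2*t + 3 = 3 + 2*t)
j(r) = 1/(1 + r) (j(r) = 1/((3 + 2*(-1)) + r) = 1/((3 - 2) + r) = 1/(1 + r))
l = -6
1/((-23 - 55)*l + j(-4)) = 1/((-23 - 55)*(-6) + 1/(1 - 4)) = 1/(-78*(-6) + 1/(-3)) = 1/(468 - ⅓) = 1/(1403/3) = 3/1403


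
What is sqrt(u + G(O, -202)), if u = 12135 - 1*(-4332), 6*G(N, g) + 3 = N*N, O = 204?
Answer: sqrt(93610)/2 ≈ 152.98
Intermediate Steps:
G(N, g) = -1/2 + N**2/6 (G(N, g) = -1/2 + (N*N)/6 = -1/2 + N**2/6)
u = 16467 (u = 12135 + 4332 = 16467)
sqrt(u + G(O, -202)) = sqrt(16467 + (-1/2 + (1/6)*204**2)) = sqrt(16467 + (-1/2 + (1/6)*41616)) = sqrt(16467 + (-1/2 + 6936)) = sqrt(16467 + 13871/2) = sqrt(46805/2) = sqrt(93610)/2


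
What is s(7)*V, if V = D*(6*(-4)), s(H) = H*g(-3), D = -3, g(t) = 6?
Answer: 3024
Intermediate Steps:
s(H) = 6*H (s(H) = H*6 = 6*H)
V = 72 (V = -18*(-4) = -3*(-24) = 72)
s(7)*V = (6*7)*72 = 42*72 = 3024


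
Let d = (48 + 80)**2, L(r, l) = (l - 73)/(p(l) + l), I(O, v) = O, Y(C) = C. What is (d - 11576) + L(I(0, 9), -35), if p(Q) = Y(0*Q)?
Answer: 168388/35 ≈ 4811.1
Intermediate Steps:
p(Q) = 0 (p(Q) = 0*Q = 0)
L(r, l) = (-73 + l)/l (L(r, l) = (l - 73)/(0 + l) = (-73 + l)/l)
d = 16384 (d = 128**2 = 16384)
(d - 11576) + L(I(0, 9), -35) = (16384 - 11576) + (-73 - 35)/(-35) = 4808 - 1/35*(-108) = 4808 + 108/35 = 168388/35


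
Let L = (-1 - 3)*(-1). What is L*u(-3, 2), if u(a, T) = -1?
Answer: -4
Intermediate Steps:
L = 4 (L = -4*(-1) = 4)
L*u(-3, 2) = 4*(-1) = -4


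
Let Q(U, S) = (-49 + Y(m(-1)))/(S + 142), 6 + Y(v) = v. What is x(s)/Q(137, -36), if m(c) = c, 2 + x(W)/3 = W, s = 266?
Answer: -10494/7 ≈ -1499.1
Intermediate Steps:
x(W) = -6 + 3*W
Y(v) = -6 + v
Q(U, S) = -56/(142 + S) (Q(U, S) = (-49 + (-6 - 1))/(S + 142) = (-49 - 7)/(142 + S) = -56/(142 + S))
x(s)/Q(137, -36) = (-6 + 3*266)/((-56/(142 - 36))) = (-6 + 798)/((-56/106)) = 792/((-56*1/106)) = 792/(-28/53) = 792*(-53/28) = -10494/7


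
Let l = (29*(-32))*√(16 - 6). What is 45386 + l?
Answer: 45386 - 928*√10 ≈ 42451.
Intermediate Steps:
l = -928*√10 ≈ -2934.6
45386 + l = 45386 - 928*√10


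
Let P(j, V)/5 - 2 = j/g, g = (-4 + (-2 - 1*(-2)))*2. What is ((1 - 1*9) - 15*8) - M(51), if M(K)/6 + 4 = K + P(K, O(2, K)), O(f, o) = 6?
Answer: -1115/4 ≈ -278.75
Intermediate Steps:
g = -8 (g = (-4 + (-2 + 2))*2 = (-4 + 0)*2 = -4*2 = -8)
P(j, V) = 10 - 5*j/8 (P(j, V) = 10 + 5*(j/(-8)) = 10 + 5*(j*(-⅛)) = 10 + 5*(-j/8) = 10 - 5*j/8)
M(K) = 36 + 9*K/4 (M(K) = -24 + 6*(K + (10 - 5*K/8)) = -24 + 6*(10 + 3*K/8) = -24 + (60 + 9*K/4) = 36 + 9*K/4)
((1 - 1*9) - 15*8) - M(51) = ((1 - 1*9) - 15*8) - (36 + (9/4)*51) = ((1 - 9) - 120) - (36 + 459/4) = (-8 - 120) - 1*603/4 = -128 - 603/4 = -1115/4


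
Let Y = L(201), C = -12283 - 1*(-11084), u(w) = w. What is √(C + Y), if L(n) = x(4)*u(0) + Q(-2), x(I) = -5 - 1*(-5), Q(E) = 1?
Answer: I*√1198 ≈ 34.612*I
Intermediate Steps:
C = -1199 (C = -12283 + 11084 = -1199)
x(I) = 0 (x(I) = -5 + 5 = 0)
L(n) = 1 (L(n) = 0*0 + 1 = 0 + 1 = 1)
Y = 1
√(C + Y) = √(-1199 + 1) = √(-1198) = I*√1198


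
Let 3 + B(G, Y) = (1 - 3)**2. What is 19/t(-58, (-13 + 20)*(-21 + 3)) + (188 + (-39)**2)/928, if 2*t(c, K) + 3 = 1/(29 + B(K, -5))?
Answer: -905819/82592 ≈ -10.967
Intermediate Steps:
B(G, Y) = 1 (B(G, Y) = -3 + (1 - 3)**2 = -3 + (-2)**2 = -3 + 4 = 1)
t(c, K) = -89/60 (t(c, K) = -3/2 + 1/(2*(29 + 1)) = -3/2 + (1/2)/30 = -3/2 + (1/2)*(1/30) = -3/2 + 1/60 = -89/60)
19/t(-58, (-13 + 20)*(-21 + 3)) + (188 + (-39)**2)/928 = 19/(-89/60) + (188 + (-39)**2)/928 = 19*(-60/89) + (188 + 1521)*(1/928) = -1140/89 + 1709*(1/928) = -1140/89 + 1709/928 = -905819/82592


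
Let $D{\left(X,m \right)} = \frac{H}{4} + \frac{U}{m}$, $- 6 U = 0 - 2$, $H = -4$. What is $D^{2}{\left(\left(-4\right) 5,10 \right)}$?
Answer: $\frac{841}{900} \approx 0.93444$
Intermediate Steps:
$U = \frac{1}{3}$ ($U = - \frac{0 - 2}{6} = \left(- \frac{1}{6}\right) \left(-2\right) = \frac{1}{3} \approx 0.33333$)
$D{\left(X,m \right)} = -1 + \frac{1}{3 m}$ ($D{\left(X,m \right)} = - \frac{4}{4} + \frac{1}{3 m} = \left(-4\right) \frac{1}{4} + \frac{1}{3 m} = -1 + \frac{1}{3 m}$)
$D^{2}{\left(\left(-4\right) 5,10 \right)} = \left(\frac{\frac{1}{3} - 10}{10}\right)^{2} = \left(\frac{1}{10} \left(- \frac{29}{3}\right)\right)^{2} = \left(- \frac{29}{30}\right)^{2} = \frac{841}{900}$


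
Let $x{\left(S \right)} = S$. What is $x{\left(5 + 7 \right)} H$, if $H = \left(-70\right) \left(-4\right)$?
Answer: $3360$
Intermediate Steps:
$H = 280$
$x{\left(5 + 7 \right)} H = \left(5 + 7\right) 280 = 12 \cdot 280 = 3360$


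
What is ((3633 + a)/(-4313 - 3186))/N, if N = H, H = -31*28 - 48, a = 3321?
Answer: 3477/3434542 ≈ 0.0010124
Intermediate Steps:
H = -916 (H = -868 - 48 = -916)
N = -916
((3633 + a)/(-4313 - 3186))/N = ((3633 + 3321)/(-4313 - 3186))/(-916) = (6954/(-7499))*(-1/916) = (6954*(-1/7499))*(-1/916) = -6954/7499*(-1/916) = 3477/3434542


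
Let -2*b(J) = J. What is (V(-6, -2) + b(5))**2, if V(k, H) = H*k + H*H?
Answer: 729/4 ≈ 182.25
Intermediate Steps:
b(J) = -J/2
V(k, H) = H**2 + H*k (V(k, H) = H*k + H**2 = H**2 + H*k)
(V(-6, -2) + b(5))**2 = (-2*(-2 - 6) - 1/2*5)**2 = (-2*(-8) - 5/2)**2 = (16 - 5/2)**2 = (27/2)**2 = 729/4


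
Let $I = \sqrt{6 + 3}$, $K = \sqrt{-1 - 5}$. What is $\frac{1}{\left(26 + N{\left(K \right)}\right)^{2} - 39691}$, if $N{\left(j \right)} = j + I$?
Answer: $- \frac{i}{58 \sqrt{6} + 38856 i} \approx -2.5736 \cdot 10^{-5} - 9.4098 \cdot 10^{-8} i$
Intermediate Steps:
$K = i \sqrt{6}$ ($K = \sqrt{-6} = i \sqrt{6} \approx 2.4495 i$)
$I = 3$ ($I = \sqrt{9} = 3$)
$N{\left(j \right)} = 3 + j$ ($N{\left(j \right)} = j + 3 = 3 + j$)
$\frac{1}{\left(26 + N{\left(K \right)}\right)^{2} - 39691} = \frac{1}{\left(26 + \left(3 + i \sqrt{6}\right)\right)^{2} - 39691} = \frac{1}{\left(29 + i \sqrt{6}\right)^{2} - 39691} = \frac{1}{-39691 + \left(29 + i \sqrt{6}\right)^{2}}$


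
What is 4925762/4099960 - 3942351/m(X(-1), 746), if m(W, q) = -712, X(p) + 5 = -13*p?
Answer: 2020873568563/364896440 ≈ 5538.2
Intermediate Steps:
X(p) = -5 - 13*p
4925762/4099960 - 3942351/m(X(-1), 746) = 4925762/4099960 - 3942351/(-712) = 4925762*(1/4099960) - 3942351*(-1/712) = 2462881/2049980 + 3942351/712 = 2020873568563/364896440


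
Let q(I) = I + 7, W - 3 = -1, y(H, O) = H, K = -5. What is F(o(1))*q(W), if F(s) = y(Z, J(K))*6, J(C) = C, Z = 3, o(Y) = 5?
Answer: 162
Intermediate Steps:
W = 2 (W = 3 - 1 = 2)
q(I) = 7 + I
F(s) = 18 (F(s) = 3*6 = 18)
F(o(1))*q(W) = 18*(7 + 2) = 18*9 = 162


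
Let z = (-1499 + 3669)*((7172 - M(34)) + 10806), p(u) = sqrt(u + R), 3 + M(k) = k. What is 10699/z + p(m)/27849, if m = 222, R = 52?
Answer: 10699/38944990 + sqrt(274)/27849 ≈ 0.00086910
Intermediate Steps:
M(k) = -3 + k
p(u) = sqrt(52 + u) (p(u) = sqrt(u + 52) = sqrt(52 + u))
z = 38944990 (z = (-1499 + 3669)*((7172 - (-3 + 34)) + 10806) = 2170*((7172 - 1*31) + 10806) = 2170*((7172 - 31) + 10806) = 2170*(7141 + 10806) = 2170*17947 = 38944990)
10699/z + p(m)/27849 = 10699/38944990 + sqrt(52 + 222)/27849 = 10699*(1/38944990) + sqrt(274)*(1/27849) = 10699/38944990 + sqrt(274)/27849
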